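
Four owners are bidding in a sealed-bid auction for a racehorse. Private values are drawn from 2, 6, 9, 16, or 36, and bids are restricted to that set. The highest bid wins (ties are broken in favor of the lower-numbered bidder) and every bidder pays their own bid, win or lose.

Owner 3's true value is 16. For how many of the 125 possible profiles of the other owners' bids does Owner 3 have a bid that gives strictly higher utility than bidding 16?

101

Others bid (2, 2, 2): truth gives 0; bid 6 gives 10 > 0. Violating.
Others bid (2, 2, 6): truth gives 0; bid 6 gives 10 > 0. Violating.
Others bid (2, 2, 9): truth gives 0; bid 9 gives 7 > 0. Violating.
Others bid (2, 2, 36): truth gives -16; bid 2 gives -2 > -16. Violating.
Others bid (2, 2, 16): truth gives 0; no alternative beats it.
Others bid (2, 6, 16): truth gives 0; no alternative beats it.
(Checking all 125 profiles: 101 have a profitable deviation, 24 do not.)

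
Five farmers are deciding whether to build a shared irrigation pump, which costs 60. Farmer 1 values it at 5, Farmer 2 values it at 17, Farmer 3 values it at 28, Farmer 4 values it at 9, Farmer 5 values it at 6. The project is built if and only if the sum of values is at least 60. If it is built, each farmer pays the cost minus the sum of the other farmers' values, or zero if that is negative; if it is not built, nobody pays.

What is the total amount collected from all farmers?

40

Total value 65 ≥ cost 60, so it is built.
Farmer 1: others sum to 60; max(0, 60 - 60) = 0.
Farmer 2: others sum to 48; max(0, 60 - 48) = 12.
Farmer 3: others sum to 37; max(0, 60 - 37) = 23.
Farmer 4: others sum to 56; max(0, 60 - 56) = 4.
Farmer 5: others sum to 59; max(0, 60 - 59) = 1.
Total collected = 0 + 12 + 23 + 4 + 1 = 40.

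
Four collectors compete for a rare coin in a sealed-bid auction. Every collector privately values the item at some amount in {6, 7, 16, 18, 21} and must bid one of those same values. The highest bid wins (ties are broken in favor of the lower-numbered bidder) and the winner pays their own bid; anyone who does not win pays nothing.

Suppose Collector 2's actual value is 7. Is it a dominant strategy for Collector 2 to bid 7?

Check each profile of the others' bids and compare truth against every alternative bid.
Others bid (6, 6, 6): truth gives 0, best alternative gives 0.
Others bid (6, 6, 7): truth gives 0, best alternative gives 0.
Others bid (6, 6, 16): truth gives 0, best alternative gives 0.
Others bid (6, 6, 18): truth gives 0, best alternative gives 0.
Others bid (6, 6, 21): truth gives 0, best alternative gives 0.
Others bid (6, 7, 6): truth gives 0, best alternative gives 0.
(Remaining 119 profiles checked similarly; truth is weakly best in each.)
In every case the truthful bid is at least as good as any alternative, so it is a dominant strategy.

Yes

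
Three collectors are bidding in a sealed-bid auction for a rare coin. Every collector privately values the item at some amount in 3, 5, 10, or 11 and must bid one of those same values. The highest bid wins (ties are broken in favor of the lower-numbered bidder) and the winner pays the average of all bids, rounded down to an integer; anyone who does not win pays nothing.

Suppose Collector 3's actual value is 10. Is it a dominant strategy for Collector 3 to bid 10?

Consider the case where Collector 1 bids 3 and Collector 2 bids 3.
Truthful bid 10: wins, pays 5, utility 10 - 5 = 5.
Bid 5 instead: wins, pays 3, utility 10 - 3 = 7.
Since 7 > 5, bidding 5 is strictly better here, so truthful bidding is not dominant.

No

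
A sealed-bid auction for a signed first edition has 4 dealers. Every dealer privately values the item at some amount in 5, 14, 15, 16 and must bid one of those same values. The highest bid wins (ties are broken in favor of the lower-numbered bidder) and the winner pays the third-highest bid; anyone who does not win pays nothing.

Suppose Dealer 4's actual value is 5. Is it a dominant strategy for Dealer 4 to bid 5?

Yes

Check each profile of the others' bids and compare truth against every alternative bid.
Others bid (5, 5, 5): truth gives 0, best alternative gives 0.
Others bid (5, 5, 14): truth gives 0, best alternative gives 0.
Others bid (5, 5, 15): truth gives 0, best alternative gives 0.
Others bid (5, 5, 16): truth gives 0, best alternative gives 0.
Others bid (5, 14, 5): truth gives 0, best alternative gives 0.
Others bid (5, 14, 14): truth gives 0, best alternative gives 0.
(Remaining 58 profiles checked similarly; truth is weakly best in each.)
In every case the truthful bid is at least as good as any alternative, so it is a dominant strategy.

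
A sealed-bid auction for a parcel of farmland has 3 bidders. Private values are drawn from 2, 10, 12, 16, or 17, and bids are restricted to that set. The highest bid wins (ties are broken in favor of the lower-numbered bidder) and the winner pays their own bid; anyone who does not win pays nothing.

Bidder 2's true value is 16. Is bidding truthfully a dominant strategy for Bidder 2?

No

Consider the case where Bidder 1 bids 2 and Bidder 3 bids 2.
Truthful bid 16: wins, pays 16, utility 16 - 16 = 0.
Bid 10 instead: wins, pays 10, utility 16 - 10 = 6.
Since 6 > 0, bidding 10 is strictly better here, so truthful bidding is not dominant.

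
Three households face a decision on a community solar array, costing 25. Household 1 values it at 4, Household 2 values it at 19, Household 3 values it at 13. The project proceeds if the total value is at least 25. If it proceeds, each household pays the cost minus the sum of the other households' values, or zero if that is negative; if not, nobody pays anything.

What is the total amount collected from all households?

Total value 36 ≥ cost 25, so it is built.
Household 1: others sum to 32; max(0, 25 - 32) = 0.
Household 2: others sum to 17; max(0, 25 - 17) = 8.
Household 3: others sum to 23; max(0, 25 - 23) = 2.
Total collected = 0 + 8 + 2 = 10.

10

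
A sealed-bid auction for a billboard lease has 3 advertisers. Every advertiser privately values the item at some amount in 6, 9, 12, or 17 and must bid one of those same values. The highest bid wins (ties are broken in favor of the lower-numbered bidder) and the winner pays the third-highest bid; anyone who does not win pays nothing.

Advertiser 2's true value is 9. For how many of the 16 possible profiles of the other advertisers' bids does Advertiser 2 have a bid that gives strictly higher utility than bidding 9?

4

Others bid (6, 12): truth gives 0; bid 12 gives 3 > 0. Violating.
Others bid (6, 17): truth gives 0; bid 17 gives 3 > 0. Violating.
Others bid (9, 6): truth gives 0; bid 12 gives 3 > 0. Violating.
Others bid (12, 6): truth gives 0; bid 17 gives 3 > 0. Violating.
Others bid (6, 6): truth gives 3; no alternative beats it.
Others bid (6, 9): truth gives 3; no alternative beats it.
(Checking all 16 profiles: 4 have a profitable deviation, 12 do not.)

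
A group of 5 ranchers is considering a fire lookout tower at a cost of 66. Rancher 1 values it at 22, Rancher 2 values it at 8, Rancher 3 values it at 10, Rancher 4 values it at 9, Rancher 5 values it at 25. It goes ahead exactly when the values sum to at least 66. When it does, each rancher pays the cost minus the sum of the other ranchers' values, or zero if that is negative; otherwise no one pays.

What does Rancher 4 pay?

Total value 74 ≥ cost 66, so the project is built.
The other ranchers' values sum to 65.
Cost minus that sum is 66 - 65 = 1.

1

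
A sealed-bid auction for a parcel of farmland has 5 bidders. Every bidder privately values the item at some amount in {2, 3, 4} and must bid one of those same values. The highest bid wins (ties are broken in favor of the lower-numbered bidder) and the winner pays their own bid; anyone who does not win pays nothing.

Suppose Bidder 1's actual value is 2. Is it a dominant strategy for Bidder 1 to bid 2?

Check each profile of the others' bids and compare truth against every alternative bid.
Others bid (2, 2, 2, 2): truth gives 0, best alternative gives -1.
Others bid (2, 2, 2, 3): truth gives 0, best alternative gives -1.
Others bid (2, 2, 3, 2): truth gives 0, best alternative gives -1.
Others bid (2, 2, 3, 3): truth gives 0, best alternative gives -1.
Others bid (2, 3, 2, 2): truth gives 0, best alternative gives -1.
Others bid (2, 3, 2, 3): truth gives 0, best alternative gives -1.
(Remaining 75 profiles checked similarly; truth is weakly best in each.)
In every case the truthful bid is at least as good as any alternative, so it is a dominant strategy.

Yes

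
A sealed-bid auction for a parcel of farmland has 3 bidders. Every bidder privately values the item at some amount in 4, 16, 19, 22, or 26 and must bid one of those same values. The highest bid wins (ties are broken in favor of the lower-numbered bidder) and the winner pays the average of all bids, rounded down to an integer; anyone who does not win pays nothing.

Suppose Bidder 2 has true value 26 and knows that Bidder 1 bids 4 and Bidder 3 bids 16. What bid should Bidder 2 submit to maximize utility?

Bid 4: loses, pays 0, utility 0.
Bid 16: wins, pays 12, utility 26 - 12 = 14.
Bid 19: wins, pays 13, utility 26 - 13 = 13.
Bid 22: wins, pays 14, utility 26 - 14 = 12.
Bid 26: wins, pays 15, utility 26 - 15 = 11.
The best choice is 16 with utility 14.

16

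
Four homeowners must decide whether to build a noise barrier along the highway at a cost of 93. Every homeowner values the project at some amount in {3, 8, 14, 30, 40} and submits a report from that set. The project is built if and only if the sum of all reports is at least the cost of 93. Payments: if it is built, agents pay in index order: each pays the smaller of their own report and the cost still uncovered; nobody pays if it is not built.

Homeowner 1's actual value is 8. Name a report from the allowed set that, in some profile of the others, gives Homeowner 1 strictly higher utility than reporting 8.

3

Suppose Homeowner 2 reports 14, Homeowner 3 reports 40 and Homeowner 4 reports 40.
Report 8: project built, pays 8, utility 8 - 8 = 0.
Report 3: project built, pays 3, utility 8 - 3 = 5.
So reporting 3 beats truth here (5 > 0).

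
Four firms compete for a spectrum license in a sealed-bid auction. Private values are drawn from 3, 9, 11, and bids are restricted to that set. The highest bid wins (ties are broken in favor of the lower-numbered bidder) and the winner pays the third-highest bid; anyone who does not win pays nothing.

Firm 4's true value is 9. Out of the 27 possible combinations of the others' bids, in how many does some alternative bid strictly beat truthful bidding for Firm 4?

3

Others bid (3, 3, 9): truth gives 0; bid 11 gives 6 > 0. Violating.
Others bid (3, 9, 3): truth gives 0; bid 11 gives 6 > 0. Violating.
Others bid (9, 3, 3): truth gives 0; bid 11 gives 6 > 0. Violating.
Others bid (3, 3, 3): truth gives 6; no alternative beats it.
Others bid (3, 3, 11): truth gives 0; no alternative beats it.
(Checking all 27 profiles: 3 have a profitable deviation, 24 do not.)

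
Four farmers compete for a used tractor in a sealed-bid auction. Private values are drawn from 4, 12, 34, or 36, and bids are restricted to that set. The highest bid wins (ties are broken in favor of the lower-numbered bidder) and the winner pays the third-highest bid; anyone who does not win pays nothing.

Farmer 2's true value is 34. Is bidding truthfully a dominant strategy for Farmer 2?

Consider the case where Farmer 1 bids 4, Farmer 3 bids 4 and Farmer 4 bids 36.
Truthful bid 34: loses, pays 0, utility 0.
Bid 36 instead: wins, pays 4, utility 34 - 4 = 30.
Since 30 > 0, bidding 36 is strictly better here, so truthful bidding is not dominant.

No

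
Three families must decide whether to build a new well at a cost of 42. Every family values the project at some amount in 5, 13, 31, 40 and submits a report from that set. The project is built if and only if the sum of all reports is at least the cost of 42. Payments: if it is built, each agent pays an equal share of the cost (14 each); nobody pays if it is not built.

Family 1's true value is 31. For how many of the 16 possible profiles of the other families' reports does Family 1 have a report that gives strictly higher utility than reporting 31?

Others report (5, 5): truth gives 0; report 40 gives 17 > 0. Violating.
Others report (5, 13): truth gives 17; no alternative beats it.
Others report (5, 31): truth gives 17; no alternative beats it.
(Checking all 16 profiles: 1 has a profitable deviation, 15 do not.)

1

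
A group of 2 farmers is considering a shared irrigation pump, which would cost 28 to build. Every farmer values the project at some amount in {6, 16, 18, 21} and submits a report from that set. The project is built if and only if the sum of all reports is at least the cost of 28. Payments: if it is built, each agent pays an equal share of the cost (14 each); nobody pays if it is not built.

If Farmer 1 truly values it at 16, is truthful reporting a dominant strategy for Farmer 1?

Check each profile of the others' reports and compare truth against every alternative report.
Others report (16): truth gives 2, best alternative gives 2.
Others report (18): truth gives 2, best alternative gives 2.
Others report (21): truth gives 2, best alternative gives 2.
Others report (6): truth gives 0, best alternative gives 0.
In every case the truthful report is at least as good as any alternative, so it is a dominant strategy.

Yes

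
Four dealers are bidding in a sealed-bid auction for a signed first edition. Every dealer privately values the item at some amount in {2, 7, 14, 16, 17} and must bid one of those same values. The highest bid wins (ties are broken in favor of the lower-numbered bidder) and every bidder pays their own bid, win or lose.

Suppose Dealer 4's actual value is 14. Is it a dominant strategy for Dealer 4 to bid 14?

No

Consider the case where Dealer 1 bids 2, Dealer 2 bids 2 and Dealer 3 bids 2.
Truthful bid 14: wins, pays 14, utility 14 - 14 = 0.
Bid 7 instead: wins, pays 7, utility 14 - 7 = 7.
Since 7 > 0, bidding 7 is strictly better here, so truthful bidding is not dominant.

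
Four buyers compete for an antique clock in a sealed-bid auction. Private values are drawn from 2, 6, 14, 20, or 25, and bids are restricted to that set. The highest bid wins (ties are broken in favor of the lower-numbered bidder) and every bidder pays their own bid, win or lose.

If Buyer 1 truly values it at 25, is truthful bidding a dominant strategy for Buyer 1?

No

Consider the case where Buyer 2 bids 2, Buyer 3 bids 2 and Buyer 4 bids 2.
Truthful bid 25: wins, pays 25, utility 25 - 25 = 0.
Bid 2 instead: wins, pays 2, utility 25 - 2 = 23.
Since 23 > 0, bidding 2 is strictly better here, so truthful bidding is not dominant.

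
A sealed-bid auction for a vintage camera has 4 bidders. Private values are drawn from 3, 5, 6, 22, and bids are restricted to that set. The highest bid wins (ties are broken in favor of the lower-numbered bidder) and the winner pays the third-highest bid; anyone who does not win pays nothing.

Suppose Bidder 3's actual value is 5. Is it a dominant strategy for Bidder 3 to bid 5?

No

Consider the case where Bidder 1 bids 3, Bidder 2 bids 3 and Bidder 4 bids 6.
Truthful bid 5: loses, pays 0, utility 0.
Bid 6 instead: wins, pays 3, utility 5 - 3 = 2.
Since 2 > 0, bidding 6 is strictly better here, so truthful bidding is not dominant.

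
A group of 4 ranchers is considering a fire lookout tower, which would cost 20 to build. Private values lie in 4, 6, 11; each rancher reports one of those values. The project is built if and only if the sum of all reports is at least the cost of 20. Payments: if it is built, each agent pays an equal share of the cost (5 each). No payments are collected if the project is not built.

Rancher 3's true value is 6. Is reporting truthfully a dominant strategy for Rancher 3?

No

Consider the case where Rancher 1 reports 4, Rancher 2 reports 4 and Rancher 4 reports 4.
Truthful report 6: project not built, utility 0.
Report 11 instead: project built, pays 5, utility 6 - 5 = 1.
Since 1 > 0, reporting 11 is strictly better here, so truthful reporting is not dominant.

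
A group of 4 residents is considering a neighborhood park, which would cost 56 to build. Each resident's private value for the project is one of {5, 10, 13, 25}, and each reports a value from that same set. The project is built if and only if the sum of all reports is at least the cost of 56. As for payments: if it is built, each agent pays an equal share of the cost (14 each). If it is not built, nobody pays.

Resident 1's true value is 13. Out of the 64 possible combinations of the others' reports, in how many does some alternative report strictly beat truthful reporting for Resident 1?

Others report (5, 13, 25): truth gives -1; report 5 gives 0 > -1. Violating.
Others report (5, 25, 13): truth gives -1; report 5 gives 0 > -1. Violating.
Others report (10, 10, 25): truth gives -1; report 5 gives 0 > -1. Violating.
Others report (10, 13, 25): truth gives -1; report 5 gives 0 > -1. Violating.
Others report (5, 5, 5): truth gives 0; no alternative beats it.
Others report (5, 5, 10): truth gives 0; no alternative beats it.
(Checking all 64 profiles: 15 have a profitable deviation, 49 do not.)

15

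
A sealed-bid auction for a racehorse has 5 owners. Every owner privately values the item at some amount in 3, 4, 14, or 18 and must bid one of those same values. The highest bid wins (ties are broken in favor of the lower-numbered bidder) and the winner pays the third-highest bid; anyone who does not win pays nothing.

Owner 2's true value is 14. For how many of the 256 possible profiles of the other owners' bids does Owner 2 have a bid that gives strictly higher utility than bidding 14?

Others bid (3, 3, 3, 18): truth gives 0; bid 18 gives 11 > 0. Violating.
Others bid (3, 3, 4, 18): truth gives 0; bid 18 gives 10 > 0. Violating.
Others bid (3, 3, 18, 3): truth gives 0; bid 18 gives 11 > 0. Violating.
Others bid (3, 3, 18, 4): truth gives 0; bid 18 gives 10 > 0. Violating.
Others bid (3, 3, 3, 3): truth gives 11; no alternative beats it.
Others bid (3, 3, 3, 4): truth gives 11; no alternative beats it.
(Checking all 256 profiles: 32 have a profitable deviation, 224 do not.)

32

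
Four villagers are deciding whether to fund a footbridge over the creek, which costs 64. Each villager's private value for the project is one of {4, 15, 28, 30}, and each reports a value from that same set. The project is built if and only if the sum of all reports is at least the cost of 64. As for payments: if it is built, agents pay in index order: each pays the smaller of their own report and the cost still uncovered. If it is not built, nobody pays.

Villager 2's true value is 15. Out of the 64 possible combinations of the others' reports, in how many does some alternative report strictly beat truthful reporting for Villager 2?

35

Others report (4, 28, 28): truth gives 0; report 4 gives 11 > 0. Violating.
Others report (4, 28, 30): truth gives 0; report 4 gives 11 > 0. Violating.
Others report (4, 30, 28): truth gives 0; report 4 gives 11 > 0. Violating.
Others report (4, 30, 30): truth gives 0; report 4 gives 11 > 0. Violating.
Others report (4, 4, 4): truth gives 0; no alternative beats it.
Others report (4, 4, 15): truth gives 0; no alternative beats it.
(Checking all 64 profiles: 35 have a profitable deviation, 29 do not.)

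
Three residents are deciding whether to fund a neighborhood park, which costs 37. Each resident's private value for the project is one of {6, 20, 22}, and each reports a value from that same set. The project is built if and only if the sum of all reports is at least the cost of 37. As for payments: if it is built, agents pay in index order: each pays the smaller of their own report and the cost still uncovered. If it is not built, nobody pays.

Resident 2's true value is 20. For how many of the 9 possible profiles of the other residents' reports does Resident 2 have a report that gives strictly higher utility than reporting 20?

Others report (20, 20): truth gives 3; report 6 gives 14 > 3. Violating.
Others report (20, 22): truth gives 3; report 6 gives 14 > 3. Violating.
Others report (22, 20): truth gives 5; report 6 gives 14 > 5. Violating.
Others report (22, 22): truth gives 5; report 6 gives 14 > 5. Violating.
Others report (6, 6): truth gives 0; no alternative beats it.
Others report (6, 20): truth gives 0; no alternative beats it.
(Checking all 9 profiles: 4 have a profitable deviation, 5 do not.)

4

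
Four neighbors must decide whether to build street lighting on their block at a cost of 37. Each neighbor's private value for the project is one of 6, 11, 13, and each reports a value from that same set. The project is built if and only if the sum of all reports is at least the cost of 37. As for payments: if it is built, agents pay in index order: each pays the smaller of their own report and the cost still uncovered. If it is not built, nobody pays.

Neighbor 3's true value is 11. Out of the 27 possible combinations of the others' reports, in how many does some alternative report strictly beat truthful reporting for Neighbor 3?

11

Others report (6, 13, 13): truth gives 0; report 6 gives 5 > 0. Violating.
Others report (11, 11, 11): truth gives 0; report 6 gives 5 > 0. Violating.
Others report (11, 11, 13): truth gives 0; report 6 gives 5 > 0. Violating.
Others report (11, 13, 11): truth gives 0; report 6 gives 5 > 0. Violating.
Others report (6, 6, 6): truth gives 0; no alternative beats it.
Others report (6, 6, 11): truth gives 0; no alternative beats it.
(Checking all 27 profiles: 11 have a profitable deviation, 16 do not.)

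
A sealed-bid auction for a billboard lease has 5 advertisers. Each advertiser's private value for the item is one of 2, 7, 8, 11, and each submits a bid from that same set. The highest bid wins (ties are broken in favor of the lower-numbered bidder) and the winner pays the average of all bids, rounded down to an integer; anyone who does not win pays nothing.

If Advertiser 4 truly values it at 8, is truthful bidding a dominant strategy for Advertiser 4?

No

Consider the case where Advertiser 1 bids 2, Advertiser 2 bids 2, Advertiser 3 bids 2 and Advertiser 5 bids 11.
Truthful bid 8: loses, pays 0, utility 0.
Bid 11 instead: wins, pays 5, utility 8 - 5 = 3.
Since 3 > 0, bidding 11 is strictly better here, so truthful bidding is not dominant.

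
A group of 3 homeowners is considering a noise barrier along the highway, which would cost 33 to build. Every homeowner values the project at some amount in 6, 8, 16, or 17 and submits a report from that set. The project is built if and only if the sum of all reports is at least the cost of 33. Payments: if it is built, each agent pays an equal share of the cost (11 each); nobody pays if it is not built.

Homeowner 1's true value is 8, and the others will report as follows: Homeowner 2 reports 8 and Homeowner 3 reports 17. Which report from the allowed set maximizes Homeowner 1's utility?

Report 6: project not built, utility 0.
Report 8: project built, pays 11, utility 8 - 11 = -3.
Report 16: project built, pays 11, utility 8 - 11 = -3.
Report 17: project built, pays 11, utility 8 - 11 = -3.
The best choice is 6 with utility 0.

6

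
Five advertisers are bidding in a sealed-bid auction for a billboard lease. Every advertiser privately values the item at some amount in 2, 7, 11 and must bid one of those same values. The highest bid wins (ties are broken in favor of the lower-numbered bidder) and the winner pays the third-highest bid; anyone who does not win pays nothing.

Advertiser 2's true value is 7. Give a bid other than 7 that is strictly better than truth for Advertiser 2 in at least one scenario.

11

Suppose Advertiser 1 bids 2, Advertiser 3 bids 2, Advertiser 4 bids 2 and Advertiser 5 bids 11.
Bid 7: loses, pays 0, utility 0.
Bid 11: wins, pays 2, utility 7 - 2 = 5.
So bidding 11 beats truth here (5 > 0).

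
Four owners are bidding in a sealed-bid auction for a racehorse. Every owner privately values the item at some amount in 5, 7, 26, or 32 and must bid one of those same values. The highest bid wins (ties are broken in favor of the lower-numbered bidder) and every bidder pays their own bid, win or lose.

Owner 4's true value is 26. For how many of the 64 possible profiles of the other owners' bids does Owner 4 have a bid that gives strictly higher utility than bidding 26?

57

Others bid (5, 5, 5): truth gives 0; bid 7 gives 19 > 0. Violating.
Others bid (5, 5, 26): truth gives -26; bid 5 gives -5 > -26. Violating.
Others bid (5, 5, 32): truth gives -26; bid 5 gives -5 > -26. Violating.
Others bid (5, 7, 26): truth gives -26; bid 5 gives -5 > -26. Violating.
Others bid (5, 5, 7): truth gives 0; no alternative beats it.
Others bid (5, 7, 5): truth gives 0; no alternative beats it.
(Checking all 64 profiles: 57 have a profitable deviation, 7 do not.)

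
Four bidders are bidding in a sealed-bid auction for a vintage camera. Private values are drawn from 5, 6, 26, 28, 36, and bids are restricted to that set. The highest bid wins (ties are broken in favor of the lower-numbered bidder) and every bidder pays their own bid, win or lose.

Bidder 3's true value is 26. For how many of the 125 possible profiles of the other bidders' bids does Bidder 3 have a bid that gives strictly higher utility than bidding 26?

115

Others bid (5, 5, 5): truth gives 0; bid 6 gives 20 > 0. Violating.
Others bid (5, 5, 6): truth gives 0; bid 6 gives 20 > 0. Violating.
Others bid (5, 5, 28): truth gives -26; bid 28 gives -2 > -26. Violating.
Others bid (5, 5, 36): truth gives -26; bid 5 gives -5 > -26. Violating.
Others bid (5, 5, 26): truth gives 0; no alternative beats it.
Others bid (5, 6, 5): truth gives 0; no alternative beats it.
(Checking all 125 profiles: 115 have a profitable deviation, 10 do not.)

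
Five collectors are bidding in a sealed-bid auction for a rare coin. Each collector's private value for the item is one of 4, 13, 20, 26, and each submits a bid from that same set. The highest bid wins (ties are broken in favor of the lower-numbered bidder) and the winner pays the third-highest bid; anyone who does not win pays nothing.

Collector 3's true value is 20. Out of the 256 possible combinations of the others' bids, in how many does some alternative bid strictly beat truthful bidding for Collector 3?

32

Others bid (4, 4, 4, 26): truth gives 0; bid 26 gives 16 > 0. Violating.
Others bid (4, 4, 13, 26): truth gives 0; bid 26 gives 7 > 0. Violating.
Others bid (4, 4, 26, 4): truth gives 0; bid 26 gives 16 > 0. Violating.
Others bid (4, 4, 26, 13): truth gives 0; bid 26 gives 7 > 0. Violating.
Others bid (4, 4, 4, 4): truth gives 16; no alternative beats it.
Others bid (4, 4, 4, 13): truth gives 16; no alternative beats it.
(Checking all 256 profiles: 32 have a profitable deviation, 224 do not.)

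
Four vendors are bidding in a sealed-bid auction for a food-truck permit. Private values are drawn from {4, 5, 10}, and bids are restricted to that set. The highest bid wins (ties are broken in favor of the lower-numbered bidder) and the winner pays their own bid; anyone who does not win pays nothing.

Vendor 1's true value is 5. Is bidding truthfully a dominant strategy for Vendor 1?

Consider the case where Vendor 2 bids 4, Vendor 3 bids 4 and Vendor 4 bids 4.
Truthful bid 5: wins, pays 5, utility 5 - 5 = 0.
Bid 4 instead: wins, pays 4, utility 5 - 4 = 1.
Since 1 > 0, bidding 4 is strictly better here, so truthful bidding is not dominant.

No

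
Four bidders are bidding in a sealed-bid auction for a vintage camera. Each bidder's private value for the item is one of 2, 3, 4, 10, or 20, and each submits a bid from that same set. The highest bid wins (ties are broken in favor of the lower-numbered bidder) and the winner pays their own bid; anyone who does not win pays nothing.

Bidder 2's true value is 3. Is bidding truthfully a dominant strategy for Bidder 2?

Check each profile of the others' bids and compare truth against every alternative bid.
Others bid (2, 2, 2): truth gives 0, best alternative gives 0.
Others bid (2, 2, 3): truth gives 0, best alternative gives 0.
Others bid (2, 2, 4): truth gives 0, best alternative gives 0.
Others bid (2, 2, 10): truth gives 0, best alternative gives 0.
Others bid (2, 2, 20): truth gives 0, best alternative gives 0.
Others bid (2, 3, 2): truth gives 0, best alternative gives 0.
(Remaining 119 profiles checked similarly; truth is weakly best in each.)
In every case the truthful bid is at least as good as any alternative, so it is a dominant strategy.

Yes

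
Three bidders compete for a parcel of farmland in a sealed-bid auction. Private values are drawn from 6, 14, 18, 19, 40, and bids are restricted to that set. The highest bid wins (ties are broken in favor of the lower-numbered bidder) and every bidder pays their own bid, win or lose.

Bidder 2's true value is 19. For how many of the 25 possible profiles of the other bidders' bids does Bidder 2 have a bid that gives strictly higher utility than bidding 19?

Others bid (6, 6): truth gives 0; bid 14 gives 5 > 0. Violating.
Others bid (6, 14): truth gives 0; bid 14 gives 5 > 0. Violating.
Others bid (6, 18): truth gives 0; bid 18 gives 1 > 0. Violating.
Others bid (6, 40): truth gives -19; bid 6 gives -6 > -19. Violating.
Others bid (6, 19): truth gives 0; no alternative beats it.
Others bid (14, 19): truth gives 0; no alternative beats it.
(Checking all 25 profiles: 19 have a profitable deviation, 6 do not.)

19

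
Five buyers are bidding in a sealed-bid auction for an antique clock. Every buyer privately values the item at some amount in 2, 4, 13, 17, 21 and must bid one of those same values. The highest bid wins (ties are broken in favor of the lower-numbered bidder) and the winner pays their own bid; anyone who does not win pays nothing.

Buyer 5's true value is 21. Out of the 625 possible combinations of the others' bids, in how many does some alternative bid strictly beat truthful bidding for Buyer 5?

Others bid (2, 2, 2, 2): truth gives 0; bid 4 gives 17 > 0. Violating.
Others bid (2, 2, 2, 4): truth gives 0; bid 13 gives 8 > 0. Violating.
Others bid (2, 2, 2, 13): truth gives 0; bid 17 gives 4 > 0. Violating.
Others bid (2, 2, 4, 2): truth gives 0; bid 13 gives 8 > 0. Violating.
Others bid (2, 2, 2, 17): truth gives 0; no alternative beats it.
Others bid (2, 2, 2, 21): truth gives 0; no alternative beats it.
(Checking all 625 profiles: 81 have a profitable deviation, 544 do not.)

81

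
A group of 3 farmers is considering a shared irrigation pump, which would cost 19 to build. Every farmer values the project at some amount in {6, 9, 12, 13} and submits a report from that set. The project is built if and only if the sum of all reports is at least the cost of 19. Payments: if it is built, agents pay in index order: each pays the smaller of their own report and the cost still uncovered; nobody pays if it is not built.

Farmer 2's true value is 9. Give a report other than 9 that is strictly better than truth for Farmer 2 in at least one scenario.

6

Suppose Farmer 1 reports 6 and Farmer 3 reports 9.
Report 9: project built, pays 9, utility 9 - 9 = 0.
Report 6: project built, pays 6, utility 9 - 6 = 3.
So reporting 6 beats truth here (3 > 0).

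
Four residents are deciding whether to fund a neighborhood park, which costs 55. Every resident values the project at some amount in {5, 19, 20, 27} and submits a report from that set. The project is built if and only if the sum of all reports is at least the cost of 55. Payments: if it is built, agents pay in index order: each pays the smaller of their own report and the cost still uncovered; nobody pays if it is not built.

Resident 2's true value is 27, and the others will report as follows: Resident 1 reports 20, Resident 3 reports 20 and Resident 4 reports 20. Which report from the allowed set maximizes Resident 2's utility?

5

Report 5: project built, pays 5, utility 27 - 5 = 22.
Report 19: project built, pays 19, utility 27 - 19 = 8.
Report 20: project built, pays 20, utility 27 - 20 = 7.
Report 27: project built, pays 27, utility 27 - 27 = 0.
The best choice is 5 with utility 22.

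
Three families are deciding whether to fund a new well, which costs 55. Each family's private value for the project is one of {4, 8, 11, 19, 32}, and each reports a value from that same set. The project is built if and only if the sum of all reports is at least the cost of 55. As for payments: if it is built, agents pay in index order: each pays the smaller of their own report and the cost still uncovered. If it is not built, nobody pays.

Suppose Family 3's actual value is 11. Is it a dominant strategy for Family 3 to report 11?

Check each profile of the others' reports and compare truth against every alternative report.
Others report (32, 32): truth gives 11, best alternative gives 11.
Others report (19, 32): truth gives 7, best alternative gives 7.
Others report (32, 19): truth gives 7, best alternative gives 7.
Others report (4, 4): truth gives 0, best alternative gives 0.
Others report (4, 8): truth gives 0, best alternative gives 0.
Others report (4, 11): truth gives 0, best alternative gives 0.
(Remaining 19 profiles checked similarly; truth is weakly best in each.)
In every case the truthful report is at least as good as any alternative, so it is a dominant strategy.

Yes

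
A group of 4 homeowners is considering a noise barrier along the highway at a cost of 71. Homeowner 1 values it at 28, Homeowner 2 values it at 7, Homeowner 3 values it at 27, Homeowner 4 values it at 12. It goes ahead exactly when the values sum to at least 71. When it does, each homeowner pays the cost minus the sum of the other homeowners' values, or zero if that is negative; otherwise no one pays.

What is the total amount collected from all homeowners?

Total value 74 ≥ cost 71, so it is built.
Homeowner 1: others sum to 46; max(0, 71 - 46) = 25.
Homeowner 2: others sum to 67; max(0, 71 - 67) = 4.
Homeowner 3: others sum to 47; max(0, 71 - 47) = 24.
Homeowner 4: others sum to 62; max(0, 71 - 62) = 9.
Total collected = 25 + 4 + 24 + 9 = 62.

62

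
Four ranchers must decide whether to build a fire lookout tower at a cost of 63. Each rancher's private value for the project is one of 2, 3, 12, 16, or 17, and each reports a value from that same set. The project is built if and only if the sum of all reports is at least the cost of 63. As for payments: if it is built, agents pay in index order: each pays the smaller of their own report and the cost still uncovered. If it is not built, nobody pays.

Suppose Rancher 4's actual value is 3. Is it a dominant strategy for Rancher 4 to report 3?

Yes

Check each profile of the others' reports and compare truth against every alternative report.
Others report (2, 2, 2): truth gives 0, best alternative gives 0.
Others report (2, 2, 3): truth gives 0, best alternative gives 0.
Others report (2, 2, 12): truth gives 0, best alternative gives 0.
Others report (2, 2, 16): truth gives 0, best alternative gives 0.
Others report (2, 2, 17): truth gives 0, best alternative gives 0.
Others report (2, 3, 2): truth gives 0, best alternative gives 0.
(Remaining 119 profiles checked similarly; truth is weakly best in each.)
In every case the truthful report is at least as good as any alternative, so it is a dominant strategy.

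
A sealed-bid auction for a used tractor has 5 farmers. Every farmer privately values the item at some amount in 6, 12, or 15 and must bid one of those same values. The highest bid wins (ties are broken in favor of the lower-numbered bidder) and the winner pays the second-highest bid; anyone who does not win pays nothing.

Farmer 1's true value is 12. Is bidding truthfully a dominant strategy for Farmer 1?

Check each profile of the others' bids and compare truth against every alternative bid.
Others bid (6, 6, 6, 6): truth gives 6, best alternative gives 6.
Others bid (6, 6, 6, 12): truth gives 0, best alternative gives 0.
Others bid (6, 6, 6, 15): truth gives 0, best alternative gives 0.
Others bid (6, 6, 12, 6): truth gives 0, best alternative gives 0.
Others bid (6, 6, 12, 12): truth gives 0, best alternative gives 0.
Others bid (6, 6, 12, 15): truth gives 0, best alternative gives 0.
(Remaining 75 profiles checked similarly; truth is weakly best in each.)
In every case the truthful bid is at least as good as any alternative, so it is a dominant strategy.

Yes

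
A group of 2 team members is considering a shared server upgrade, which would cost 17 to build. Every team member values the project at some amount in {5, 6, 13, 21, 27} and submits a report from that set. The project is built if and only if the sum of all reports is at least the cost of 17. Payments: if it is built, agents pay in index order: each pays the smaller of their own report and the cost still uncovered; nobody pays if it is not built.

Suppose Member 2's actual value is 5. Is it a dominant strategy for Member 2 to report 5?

Yes

Check each profile of the others' reports and compare truth against every alternative report.
Others report (21): truth gives 5, best alternative gives 5.
Others report (27): truth gives 5, best alternative gives 5.
Others report (13): truth gives 1, best alternative gives 1.
Others report (5): truth gives 0, best alternative gives 0.
Others report (6): truth gives 0, best alternative gives 0.
In every case the truthful report is at least as good as any alternative, so it is a dominant strategy.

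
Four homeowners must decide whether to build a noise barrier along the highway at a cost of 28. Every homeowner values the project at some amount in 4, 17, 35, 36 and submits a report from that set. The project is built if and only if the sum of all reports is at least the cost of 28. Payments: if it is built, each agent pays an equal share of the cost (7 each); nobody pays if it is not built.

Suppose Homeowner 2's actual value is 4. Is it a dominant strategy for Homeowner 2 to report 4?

Yes

Check each profile of the others' reports and compare truth against every alternative report.
Others report (4, 4, 4): truth gives 0, best alternative gives -3.
Others report (4, 4, 17): truth gives -3, best alternative gives -3.
Others report (4, 4, 35): truth gives -3, best alternative gives -3.
Others report (4, 4, 36): truth gives -3, best alternative gives -3.
Others report (4, 17, 4): truth gives -3, best alternative gives -3.
Others report (4, 17, 17): truth gives -3, best alternative gives -3.
(Remaining 58 profiles checked similarly; truth is weakly best in each.)
In every case the truthful report is at least as good as any alternative, so it is a dominant strategy.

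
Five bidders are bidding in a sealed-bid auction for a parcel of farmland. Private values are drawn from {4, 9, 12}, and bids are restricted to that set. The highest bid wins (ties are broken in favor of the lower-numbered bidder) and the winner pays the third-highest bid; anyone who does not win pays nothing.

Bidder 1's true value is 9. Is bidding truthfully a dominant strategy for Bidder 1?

Consider the case where Bidder 2 bids 4, Bidder 3 bids 4, Bidder 4 bids 4 and Bidder 5 bids 12.
Truthful bid 9: loses, pays 0, utility 0.
Bid 12 instead: wins, pays 4, utility 9 - 4 = 5.
Since 5 > 0, bidding 12 is strictly better here, so truthful bidding is not dominant.

No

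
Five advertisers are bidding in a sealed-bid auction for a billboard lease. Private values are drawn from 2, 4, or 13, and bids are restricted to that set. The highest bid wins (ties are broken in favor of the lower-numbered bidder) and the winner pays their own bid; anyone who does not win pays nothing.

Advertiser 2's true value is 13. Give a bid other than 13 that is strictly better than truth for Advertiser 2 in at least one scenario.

4

Suppose Advertiser 1 bids 2, Advertiser 3 bids 2, Advertiser 4 bids 2 and Advertiser 5 bids 2.
Bid 13: wins, pays 13, utility 13 - 13 = 0.
Bid 4: wins, pays 4, utility 13 - 4 = 9.
So bidding 4 beats truth here (9 > 0).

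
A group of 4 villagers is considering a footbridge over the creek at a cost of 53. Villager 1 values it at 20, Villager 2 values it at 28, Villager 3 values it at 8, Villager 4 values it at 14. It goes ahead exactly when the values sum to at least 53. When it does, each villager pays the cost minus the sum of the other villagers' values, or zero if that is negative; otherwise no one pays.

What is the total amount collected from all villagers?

14

Total value 70 ≥ cost 53, so it is built.
Villager 1: others sum to 50; max(0, 53 - 50) = 3.
Villager 2: others sum to 42; max(0, 53 - 42) = 11.
Villager 3: others sum to 62; max(0, 53 - 62) = 0.
Villager 4: others sum to 56; max(0, 53 - 56) = 0.
Total collected = 3 + 11 + 0 + 0 = 14.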